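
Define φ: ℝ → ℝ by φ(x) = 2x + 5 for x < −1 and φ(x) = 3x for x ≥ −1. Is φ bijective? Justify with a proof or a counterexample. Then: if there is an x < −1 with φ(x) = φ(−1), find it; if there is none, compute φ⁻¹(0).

Both pieces are strictly increasing (slopes 2 and 3), so each is injective on its own interval.
The left piece maps (−∞, −1) onto (−∞, 3); the right piece maps [−1, ∞) onto [−3, ∞).
These images overlap. In particular φ(−1) = −3 (right piece), and solving 2x + 5 = −3 on the left piece gives x = −4 < −1.
So φ(−4) = φ(−1) with −4 ≠ −1, and φ is not injective, hence not bijective. This x = −4 is the requested value below −1.

-4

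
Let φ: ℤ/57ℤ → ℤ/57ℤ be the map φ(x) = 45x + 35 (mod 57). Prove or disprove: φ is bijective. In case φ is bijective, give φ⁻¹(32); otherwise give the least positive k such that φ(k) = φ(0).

Recall that injectivity means: for all x_1, x_2 in the domain, φ(x_1) = φ(x_2) implies x_1 = x_2.
We have gcd(45, 57) = 3 > 1. Taking x_1 = 0 and x_2 = 19: φ(0) = 35 and φ(19) = 45·19 + 35 = 890 ≡ 35 (mod 57).
So φ(0) = φ(19) while 0 ≠ 19, so φ is not injective, hence not bijective.
Since φ is not bijective, we find the least positive k with φ(k) = φ(0): this means 45k ≡ 0 (mod 57), i.e. 57 ∣ 45k. Since gcd(45, 57) = 3, dividing through by 3 this holds exactly when 19 ∣ 15k, and as gcd(15, 19) = 1, exactly when 19 ∣ k.
The smallest positive such k is 19.

19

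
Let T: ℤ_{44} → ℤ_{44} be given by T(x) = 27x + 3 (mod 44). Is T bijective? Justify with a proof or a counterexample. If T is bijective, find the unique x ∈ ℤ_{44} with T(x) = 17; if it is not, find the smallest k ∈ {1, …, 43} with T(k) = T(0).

38

If T(x_1) = T(x_2), then 27x_1 ≡ 27x_2 (mod 44). Because gcd(27, 44) = 1, we may cancel 27 to get x_1 ≡ x_2 (mod 44).
We now compute 27⁻¹ mod 44 explicitly. Euclid's algorithm: 44 = 1·27 + 17, 27 = 1·17 + 10, 17 = 1·10 + 7, 10 = 1·7 + 3, 7 = 2·3 + 1; back-substituting gives 1 = 31·27 − 19·44, so 27⁻¹ ≡ 31 (mod 44).
For any y ∈ ℤ_{44}, x = 31(y − 3) mod 44 satisfies T(x) = 27·31(y − 3) + 3 ≡ y (since 27·31 ≡ 1 mod 44). So every y has a preimage.
Hence T is bijective.
Since T is bijective, we compute T⁻¹(17): solve 27x + 3 ≡ 17 (mod 44), i.e. 27x ≡ 14 (mod 44).
Multiplying by 27⁻¹ = 31 gives x ≡ 31·14 = 434 = 9·44 + 38 ≡ 38 (mod 44).
Check: T(38) = 27·38 + 3 = 1029 = 23·44 + 17 ≡ 17 (mod 44).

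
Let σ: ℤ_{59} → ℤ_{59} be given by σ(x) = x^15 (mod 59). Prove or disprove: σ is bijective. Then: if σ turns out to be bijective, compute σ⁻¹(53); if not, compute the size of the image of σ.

Since 59 is prime, the nonzero elements of ℤ_{59} form a cyclic group of order 58.
As gcd(15, 58) = 1, raising to the 15th power is a bijection on this group: if x_1^15 ≡ x_2^15 then (x_1x_2^{−1})^15 = 1, and the only element of order dividing gcd(15, 58) = 1 is 1, so x_1 = x_2.
With σ(0) = 0 this makes σ injective on all of ℤ_{59}, hence bijective (finite equal-size domain and codomain). In particular σ is bijective.
Since σ is bijective, we find the preimage of 53. The inverse of x ↦ x^15 on (ℤ_{59})^× is x ↦ x^31, because 15·31 = 465 = 8·58 + 1 ≡ 1 (mod 58) and x^{58} = 1 for x ≠ 0 (Fermat). So σ⁻¹(53) = 53^31 mod 59.
Repeated squaring mod 59: 53^1 ≡ 53, 53^2 ≡ 53² = 2809 ≡ 36, 53^4 ≡ 36² = 1296 ≡ 57, 53^8 ≡ 57² = 3249 ≡ 4, 53^16 ≡ 4² = 16. Since 31 = 16 + 8 + 4 + 2 + 1, 53^31 ≡ 16·4·57·36·53: 16·4 = 64 ≡ 5, then 5·57 = 285 ≡ 49, then 49·36 = 1764 ≡ 53, then 53·53 = 2809 ≡ 36. So 53^31 ≡ 36 (mod 59).
Hence σ⁻¹(53) = 36.

36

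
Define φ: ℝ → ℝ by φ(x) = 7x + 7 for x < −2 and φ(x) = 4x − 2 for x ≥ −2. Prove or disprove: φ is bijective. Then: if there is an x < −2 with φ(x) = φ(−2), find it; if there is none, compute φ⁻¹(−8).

Both pieces are strictly increasing (slopes 7 and 4), so each is injective on its own interval.
The left piece maps (−∞, −2) onto (−∞, −7); the right piece maps [−2, ∞) onto [−10, ∞).
These images overlap. In particular φ(−2) = −10 (right piece), and solving 7x + 7 = −10 on the left piece gives x = −17/7 < −2.
So φ(−17/7) = φ(−2) with −17/7 ≠ −2, and φ is not injective, hence not bijective. This x = −17/7 is the requested value below −2.

-17/7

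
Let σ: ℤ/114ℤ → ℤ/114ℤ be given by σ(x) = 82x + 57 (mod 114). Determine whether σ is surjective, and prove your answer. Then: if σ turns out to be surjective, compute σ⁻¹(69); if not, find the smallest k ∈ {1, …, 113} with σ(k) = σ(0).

57

Since gcd(82, 114) = 2, we have 82x ≡ 0 (mod 2) for all x, so σ(x) ≡ 1 (mod 2).
But 0 ≢ 1 (mod 2), so 0 ∈ ℤ/114ℤ has no preimage. Thus σ is not surjective.
Since σ is not surjective, we find the least positive k with σ(k) = σ(0): this means 82k ≡ 0 (mod 114), i.e. 114 ∣ 82k. Since gcd(82, 114) = 2, dividing through by 2 this holds exactly when 57 ∣ 41k, and as gcd(41, 57) = 1, exactly when 57 ∣ k.
The smallest positive such k is 57.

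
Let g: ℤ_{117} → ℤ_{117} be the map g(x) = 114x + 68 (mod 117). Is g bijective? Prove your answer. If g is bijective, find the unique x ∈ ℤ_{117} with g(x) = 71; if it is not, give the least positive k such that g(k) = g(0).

39

By definition, injectivity means: for all s, t in the domain, g(s) = g(t) implies s = t.
We have gcd(114, 117) = 3 > 1. Taking s = 0 and t = 39: g(0) = 68 and g(39) = 114·39 + 68 = 4514 ≡ 68 (mod 117).
So g(0) = g(39) while 0 ≠ 39, hence g is not injective, hence not bijective.
Since g is not bijective, we find the least positive k with g(k) = g(0): this means 114k ≡ 0 (mod 117), i.e. 117 ∣ 114k. Since gcd(114, 117) = 3, dividing through by 3 this holds exactly when 39 ∣ 38k, and as gcd(38, 39) = 1, exactly when 39 ∣ k.
The smallest positive such k is 39.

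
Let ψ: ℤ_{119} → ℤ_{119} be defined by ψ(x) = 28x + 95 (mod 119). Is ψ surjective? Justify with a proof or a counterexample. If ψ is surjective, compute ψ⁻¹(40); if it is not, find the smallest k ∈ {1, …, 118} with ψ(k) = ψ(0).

17

Since gcd(28, 119) = 7, we have 28x ≡ 0 (mod 7) for all x, so ψ(x) ≡ 4 (mod 7).
But 0 ≢ 4 (mod 7), so 0 ∈ ℤ_{119} has no preimage. Hence ψ is not surjective.
Since ψ is not surjective, we find the least positive k with ψ(k) = ψ(0): this means 28k ≡ 0 (mod 119), i.e. 119 ∣ 28k. Since gcd(28, 119) = 7, dividing through by 7 this holds exactly when 17 ∣ 4k, and as gcd(4, 17) = 1, exactly when 17 ∣ k.
The smallest positive such k is 17.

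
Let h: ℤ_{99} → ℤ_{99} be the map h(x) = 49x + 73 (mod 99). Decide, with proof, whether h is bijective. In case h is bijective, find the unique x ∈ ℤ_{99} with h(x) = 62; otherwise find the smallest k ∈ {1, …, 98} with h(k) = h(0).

22

Recall: injectivity means: for all x_1, x_2 in the domain, h(x_1) = h(x_2) implies x_1 = x_2.
If h(x_1) = h(x_2), then 49x_1 ≡ 49x_2 (mod 99). Because gcd(49, 99) = 1, we may cancel 49 to get x_1 ≡ x_2 (mod 99).
We now compute 49⁻¹ mod 99 explicitly. Euclid's algorithm: 99 = 2·49 + 1; back-substituting gives 1 = 97·49 − 48·99, so 49⁻¹ ≡ 97 (mod 99).
Then y ↦ 97(y − 73) is a two-sided inverse to h, so every y ∈ ℤ_{99} has a preimage.
So h is bijective.
Since h is bijective, we find h⁻¹(62): we need 49x ≡ 62 − 73 ≡ 88 (mod 99). Using 49⁻¹ = 97: x ≡ 97·88 = 8536 = 86·99 + 22, so x = 22.
Check: h(22) = 49·22 + 73 = 1151 = 11·99 + 62 ≡ 62 (mod 99).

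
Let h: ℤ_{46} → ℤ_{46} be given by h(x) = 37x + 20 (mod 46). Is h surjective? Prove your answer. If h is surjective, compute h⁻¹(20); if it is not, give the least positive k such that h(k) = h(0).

Since gcd(37, 46) = 1, 37 is invertible modulo 46. Euclid's algorithm: 46 = 1·37 + 9, 37 = 4·9 + 1; back-substituting gives 1 = 5·37 − 4·46, so 37⁻¹ ≡ 5 (mod 46).
For any y ∈ ℤ_{46}, x = 5(y − 20) mod 46 satisfies h(x) = 37·5(y − 20) + 20 ≡ y (since 37·5 ≡ 1 mod 46). So every y has a preimage.
Hence h is surjective.
Since h is surjective, we compute h⁻¹(20): solve 37x + 20 ≡ 20 (mod 46), i.e. 37x ≡ 0 (mod 46).
Multiplying by 37⁻¹ = 5 gives x ≡ 5·0 = 0 ≡ 0 (mod 46).
Check: h(0) = 37·0 + 20 = 20 ≡ 20 (mod 46).

0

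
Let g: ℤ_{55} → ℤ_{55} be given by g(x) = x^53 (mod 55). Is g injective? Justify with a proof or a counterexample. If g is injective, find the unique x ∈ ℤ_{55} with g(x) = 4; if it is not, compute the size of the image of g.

Computing x^53 mod 55 for each x (by repeated squaring, reducing mod 55 at every step), the values g(0), g(1), …, g(54) are: 0, 1, 52, 38, 9, 15, 51, 2, 28, 14, 10, 11, 12, 8, 49, 20, 26, 7, 13, 39, 25, 21, 22, 23, 19, 5, 31, 37, 18, 24, 50, 36, 32, 33, 34, 30, 16, 42, 48, 29, 35, 6, 47, 43, 44, 45, 41, 27, 53, 4, 40, 46, 17, 3, 54.
Every element of ℤ_{55} appears exactly once in this list, so g is a bijection, and in particular injective.
Since g is injective, we read off the preimage of 4 from the same table: g(49) = 4, so g⁻¹(4) = 49.

49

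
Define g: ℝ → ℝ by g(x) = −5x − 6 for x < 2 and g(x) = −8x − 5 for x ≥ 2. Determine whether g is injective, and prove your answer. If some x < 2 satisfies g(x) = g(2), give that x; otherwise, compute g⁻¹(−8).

Both pieces are strictly decreasing (slopes −5 and −8), so each is injective on its own interval.
The left piece maps (−∞, 2) onto (−16, ∞); the right piece maps [2, ∞) onto (−∞, −21].
These images are disjoint, so no value is attained by both pieces. So g is injective.
Because the two images are disjoint, no x < 2 has g(x) = g(2), so we compute g⁻¹(−8): −8 lies in (−16, ∞), so solve −5x − 6 = −8: x = (−8 + 6)/(−5) = 2/5.

2/5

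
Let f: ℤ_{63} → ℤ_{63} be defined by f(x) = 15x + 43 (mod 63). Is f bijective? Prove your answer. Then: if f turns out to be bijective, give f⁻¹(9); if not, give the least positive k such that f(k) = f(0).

21

We have gcd(15, 63) = 3 > 1. Taking u = 0 and v = 21: f(0) = 43 and f(21) = 15·21 + 43 = 358 ≡ 43 (mod 63).
So f(0) = f(21) while 0 ≠ 21, so f is not injective, hence not bijective.
Since f is not bijective, we find the least positive k with f(k) = f(0): this means 15k ≡ 0 (mod 63), i.e. 63 ∣ 15k. Since gcd(15, 63) = 3, dividing through by 3 this holds exactly when 21 ∣ 5k, and as gcd(5, 21) = 1, exactly when 21 ∣ k.
The smallest positive such k is 21.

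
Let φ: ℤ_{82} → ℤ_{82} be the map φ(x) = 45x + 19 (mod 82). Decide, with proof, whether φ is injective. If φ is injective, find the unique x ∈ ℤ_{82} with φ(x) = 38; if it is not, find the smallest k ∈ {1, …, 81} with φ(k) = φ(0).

15

By definition, φ is injective when φ(a) = φ(b) forces a = b.
Suppose φ(a) = φ(b) in ℤ_{82}. Then 45a + 19 ≡ 45b + 19 (mod 82), so 45(a − b) ≡ 0 (mod 82).
Since gcd(45, 82) = 1, 45 is invertible modulo 82, so a − b ≡ 0 (mod 82), i.e. a = b.
Thus φ is injective.
We now compute 45⁻¹ mod 82 explicitly. Euclid's algorithm: 82 = 1·45 + 37, 45 = 1·37 + 8, 37 = 4·8 + 5, 8 = 1·5 + 3, 5 = 1·3 + 2, 3 = 1·2 + 1; back-substituting gives 1 = 31·45 − 17·82, so 45⁻¹ ≡ 31 (mod 82).
Since φ is injective, we compute φ⁻¹(38): solve 45x + 19 ≡ 38 (mod 82), i.e. 45x ≡ 19 (mod 82).
Multiplying by 45⁻¹ = 31 gives x ≡ 31·19 = 589 = 7·82 + 15 ≡ 15 (mod 82).
Check: φ(15) = 45·15 + 19 = 694 = 8·82 + 38 ≡ 38 (mod 82).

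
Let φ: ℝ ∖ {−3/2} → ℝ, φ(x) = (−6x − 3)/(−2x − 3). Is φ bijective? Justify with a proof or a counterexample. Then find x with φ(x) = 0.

If φ(x) = 3, cross-multiplying gives −2(−6x − 3) = −6(−2x − 3), which simplifies to 6 = 18 — false.  So 3 has no preimage and φ is not surjective.
Hence φ is not bijective.
Solving φ(x) = 0: cross-multiplying gives −6x − 3 = 0(−2x − 3), which rearranges to −6x = 3, so x = −1/2.

-1/2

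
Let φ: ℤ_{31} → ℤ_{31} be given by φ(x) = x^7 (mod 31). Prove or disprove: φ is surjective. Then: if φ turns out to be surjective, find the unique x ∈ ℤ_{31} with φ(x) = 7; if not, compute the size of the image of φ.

Since 31 is prime, the nonzero elements of ℤ_{31} form a cyclic group of order 30.
As gcd(7, 30) = 1, raising to the 7th power is a bijection on this group: if s^7 ≡ t^7 then (st^{−1})^7 = 1, and the only element of order dividing gcd(7, 30) = 1 is 1, so s = t.
With φ(0) = 0 this makes φ injective on all of ℤ_{31}, hence bijective (finite equal-size domain and codomain). In particular φ is surjective.
Since φ is surjective, we find the preimage of 7. The inverse of x ↦ x^7 on (ℤ_{31})^× is x ↦ x^13, because 7·13 = 91 = 3·30 + 1 ≡ 1 (mod 30) and x^{30} = 1 for x ≠ 0 (Fermat). So φ⁻¹(7) = 7^13 mod 31.
Repeated squaring mod 31: 7^1 ≡ 7, 7^2 ≡ 7² = 49 ≡ 18, 7^4 ≡ 18² = 324 ≡ 14, 7^8 ≡ 14² = 196 ≡ 10. Since 13 = 8 + 4 + 1, 7^13 ≡ 10·14·7: 10·14 = 140 ≡ 16, then 16·7 = 112 ≡ 19. So 7^13 ≡ 19 (mod 31).
Hence φ⁻¹(7) = 19.

19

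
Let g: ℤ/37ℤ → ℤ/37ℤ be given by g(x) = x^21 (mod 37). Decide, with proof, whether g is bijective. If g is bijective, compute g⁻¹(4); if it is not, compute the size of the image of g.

13

g(3): Repeated squaring mod 37: 3^1 ≡ 3, 3^2 ≡ 3² = 9, 3^4 ≡ 9² = 81 ≡ 7, 3^8 ≡ 7² = 49 ≡ 12, 3^16 ≡ 12² = 144 ≡ 33. Since 21 = 16 + 4 + 1, 3^21 ≡ 33·7·3: 33·7 = 231 ≡ 9, then 9·3 = 27. So 3^21 ≡ 27 (mod 37).
g(4): Repeated squaring mod 37: 4^1 ≡ 4, 4^2 ≡ 4² = 16, 4^4 ≡ 16² = 256 ≡ 34, 4^8 ≡ 34² = 1156 ≡ 9, 4^16 ≡ 9² = 81 ≡ 7. Since 21 = 16 + 4 + 1, 4^21 ≡ 7·34·4: 7·34 = 238 ≡ 16, then 16·4 = 64 ≡ 27. So 4^21 ≡ 27 (mod 37).
So g(3) = g(4) = 27 while 3 ≠ 4, hence g is not injective, hence not bijective.
Since g is not bijective, we determine |image(g)|. Computing x^21 mod 37 for each x (by repeated squaring, reducing mod 37 at every step), the values g(0), g(1), …, g(36) are: 0, 1, 29, 27, 27, 23, 6, 10, 6, 26, 1, 36, 26, 23, 31, 29, 26, 8, 14, 23, 29, 11, 8, 6, 14, 11, 1, 36, 11, 31, 27, 31, 14, 10, 10, 8, 36.
The distinct values are {0, 1, 6, 8, 10, 11, 14, 23, 26, 27, 29, 31, 36}; there are 13 of them.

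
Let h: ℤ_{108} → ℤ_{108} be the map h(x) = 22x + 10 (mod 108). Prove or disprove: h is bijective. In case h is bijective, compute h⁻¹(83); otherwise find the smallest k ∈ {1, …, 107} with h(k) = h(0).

54

Recall that injectivity means: for all s, t in the domain, h(s) = h(t) implies s = t.
We have gcd(22, 108) = 2 > 1. Taking s = 0 and t = 54: h(0) = 10 and h(54) = 22·54 + 10 = 1198 ≡ 10 (mod 108).
So h(0) = h(54) while 0 ≠ 54, so h is not injective, hence not bijective.
Since h is not bijective, we find the least positive k with h(k) = h(0): this means 22k ≡ 0 (mod 108), i.e. 108 ∣ 22k. Since gcd(22, 108) = 2, dividing through by 2 this holds exactly when 54 ∣ 11k, and as gcd(11, 54) = 1, exactly when 54 ∣ k.
The smallest positive such k is 54.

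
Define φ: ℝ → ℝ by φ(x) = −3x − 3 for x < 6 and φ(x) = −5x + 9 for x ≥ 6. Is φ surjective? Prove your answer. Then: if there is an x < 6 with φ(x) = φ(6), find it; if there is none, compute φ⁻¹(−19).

16/3

Both pieces are strictly decreasing (slopes −3 and −5), so each is injective on its own interval.
The left piece maps (−∞, 6) onto (−21, ∞); the right piece maps [6, ∞) onto (−∞, −21].
These images together cover ℝ, so φ is surjective.
Because the two images are disjoint, no x < 6 has φ(x) = φ(6), so we compute φ⁻¹(−19): −19 lies in (−21, ∞), so solve −3x − 3 = −19: x = (−19 + 3)/(−3) = 16/3.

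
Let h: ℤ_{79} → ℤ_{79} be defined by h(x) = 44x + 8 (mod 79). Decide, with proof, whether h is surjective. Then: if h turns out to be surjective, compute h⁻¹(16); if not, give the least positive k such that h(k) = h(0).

72

Since gcd(44, 79) = 1, 44 is invertible modulo 79. Euclid's algorithm: 79 = 1·44 + 35, 44 = 1·35 + 9, 35 = 3·9 + 8, 9 = 1·8 + 1; back-substituting gives 1 = 9·44 − 5·79, so 44⁻¹ ≡ 9 (mod 79).
For any y ∈ ℤ_{79}, x = 9(y − 8) mod 79 satisfies h(x) = 44·9(y − 8) + 8 ≡ y (since 44·9 ≡ 1 mod 79). So every y has a preimage.
Therefore h is surjective.
Since h is surjective, we compute h⁻¹(16): solve 44x + 8 ≡ 16 (mod 79), i.e. 44x ≡ 8 (mod 79).
Multiplying by 44⁻¹ = 9 gives x ≡ 9·8 = 72 ≡ 72 (mod 79).
Check: h(72) = 44·72 + 8 = 3176 = 40·79 + 16 ≡ 16 (mod 79).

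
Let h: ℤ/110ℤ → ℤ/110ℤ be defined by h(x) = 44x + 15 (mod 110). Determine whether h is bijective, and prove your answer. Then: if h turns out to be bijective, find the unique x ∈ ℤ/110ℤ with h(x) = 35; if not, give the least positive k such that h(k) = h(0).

5

We have gcd(44, 110) = 22 > 1. Taking a = 0 and b = 5: h(0) = 15 and h(5) = 44·5 + 15 = 235 ≡ 15 (mod 110).
So h(0) = h(5) while 0 ≠ 5, thus h is not injective, hence not bijective.
Since h is not bijective, we find the least positive k with h(k) = h(0): this means 44k ≡ 0 (mod 110), i.e. 110 ∣ 44k. Since gcd(44, 110) = 22, dividing through by 22 this holds exactly when 5 ∣ 2k, and as gcd(2, 5) = 1, exactly when 5 ∣ k.
The smallest positive such k is 5.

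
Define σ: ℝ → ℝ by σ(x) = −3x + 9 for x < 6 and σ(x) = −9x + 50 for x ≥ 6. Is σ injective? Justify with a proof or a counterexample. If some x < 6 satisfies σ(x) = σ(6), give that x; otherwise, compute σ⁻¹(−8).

Both pieces are strictly decreasing (slopes −3 and −9), so each is injective on its own interval.
The left piece maps (−∞, 6) onto (−9, ∞); the right piece maps [6, ∞) onto (−∞, −4].
These images overlap. In particular σ(6) = −4 (right piece), and solving −3x + 9 = −4 on the left piece gives x = 13/3 < 6.
So σ(13/3) = σ(6) with 13/3 ≠ 6, and σ is not injective. This x = 13/3 is the requested value below 6.

13/3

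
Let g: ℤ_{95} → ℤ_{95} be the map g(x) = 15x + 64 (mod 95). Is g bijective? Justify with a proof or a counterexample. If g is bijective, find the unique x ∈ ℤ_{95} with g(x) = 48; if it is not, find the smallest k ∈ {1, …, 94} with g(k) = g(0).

19

By definition, injectivity means: for all s, t in the domain, g(s) = g(t) implies s = t.
We have gcd(15, 95) = 5 > 1. Taking s = 0 and t = 19: g(0) = 64 and g(19) = 15·19 + 64 = 349 ≡ 64 (mod 95).
So g(0) = g(19) while 0 ≠ 19, hence g is not injective, hence not bijective.
Since g is not bijective, we find the least positive k with g(k) = g(0): this means 15k ≡ 0 (mod 95), i.e. 95 ∣ 15k. Since gcd(15, 95) = 5, dividing through by 5 this holds exactly when 19 ∣ 3k, and as gcd(3, 19) = 1, exactly when 19 ∣ k.
The smallest positive such k is 19.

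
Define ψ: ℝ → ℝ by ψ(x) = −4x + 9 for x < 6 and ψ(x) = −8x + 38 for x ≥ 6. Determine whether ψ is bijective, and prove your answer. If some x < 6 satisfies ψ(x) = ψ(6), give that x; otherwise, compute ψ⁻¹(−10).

19/4

Both pieces are strictly decreasing (slopes −4 and −8), so each is injective on its own interval.
The left piece maps (−∞, 6) onto (−15, ∞); the right piece maps [6, ∞) onto (−∞, −10].
These images overlap. In particular ψ(6) = −10 (right piece), and solving −4x + 9 = −10 on the left piece gives x = 19/4 < 6.
So ψ(19/4) = ψ(6) with 19/4 ≠ 6, and ψ is not injective, hence not bijective. This x = 19/4 is the requested value below 6.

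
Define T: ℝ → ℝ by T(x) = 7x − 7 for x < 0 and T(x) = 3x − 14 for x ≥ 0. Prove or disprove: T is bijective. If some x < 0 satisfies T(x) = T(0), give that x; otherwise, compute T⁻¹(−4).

Both pieces are strictly increasing (slopes 7 and 3), so each is injective on its own interval.
The left piece maps (−∞, 0) onto (−∞, −7); the right piece maps [0, ∞) onto [−14, ∞).
These images overlap. In particular T(0) = −14 (right piece), and solving 7x − 7 = −14 on the left piece gives x = −1 < 0.
So T(−1) = T(0) with −1 ≠ 0, and T is not injective, hence not bijective. This x = −1 is the requested value below 0.

-1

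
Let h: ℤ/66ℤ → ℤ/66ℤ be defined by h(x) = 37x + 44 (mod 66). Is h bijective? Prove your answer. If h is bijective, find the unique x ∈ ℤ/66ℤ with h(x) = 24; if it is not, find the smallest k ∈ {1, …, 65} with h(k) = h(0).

Recall that h is injective when h(a) = h(b) forces a = b.
Suppose h(a) = h(b) in ℤ/66ℤ. Then 37a + 44 ≡ 37b + 44 (mod 66), hence 37(a − b) ≡ 0 (mod 66).
Since gcd(37, 66) = 1, 37 is invertible modulo 66, thus a − b ≡ 0 (mod 66), i.e. a = b.
We now compute 37⁻¹ mod 66 explicitly. Euclid's algorithm: 66 = 1·37 + 29, 37 = 1·29 + 8, 29 = 3·8 + 5, 8 = 1·5 + 3, 5 = 1·3 + 2, 3 = 1·2 + 1; back-substituting gives 1 = 25·37 − 14·66, so 37⁻¹ ≡ 25 (mod 66).
Then y ↦ 25(y − 44) is a two-sided inverse to h, so every y ∈ ℤ/66ℤ has a preimage.
Hence h is bijective.
Since h is bijective, we compute h⁻¹(24): solve 37x + 44 ≡ 24 (mod 66), i.e. 37x ≡ 46 (mod 66).
Multiplying by 37⁻¹ = 25 gives x ≡ 25·46 = 1150 = 17·66 + 28 ≡ 28 (mod 66).
Check: h(28) = 37·28 + 44 = 1080 = 16·66 + 24 ≡ 24 (mod 66).

28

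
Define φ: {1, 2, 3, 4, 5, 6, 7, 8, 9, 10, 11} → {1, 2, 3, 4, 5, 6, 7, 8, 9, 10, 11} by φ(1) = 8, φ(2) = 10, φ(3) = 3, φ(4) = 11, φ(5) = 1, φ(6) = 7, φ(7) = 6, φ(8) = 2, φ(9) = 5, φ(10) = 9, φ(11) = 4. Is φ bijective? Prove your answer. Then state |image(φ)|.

The values 8, 10, 3, 11, 1, 7, 6, 2, 5, 9, 4 are a permutation of {1, 2, 3, 4, 5, 6, 7, 8, 9, 10, 11}: each element appears exactly once.
So φ is injective and surjective, hence bijective.
The image of φ is {1, 2, 3, 4, 5, 6, 7, 8, 9, 10, 11}, which has 11 elements.

11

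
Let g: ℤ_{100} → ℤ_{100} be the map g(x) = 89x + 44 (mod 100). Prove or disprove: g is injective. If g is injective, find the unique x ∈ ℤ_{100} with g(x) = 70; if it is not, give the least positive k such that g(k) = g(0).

Suppose g(s) = g(t) in ℤ_{100}. Then 89s + 44 ≡ 89t + 44 (mod 100), thus 89(s − t) ≡ 0 (mod 100).
Since gcd(89, 100) = 1, 89 is invertible modulo 100, hence s − t ≡ 0 (mod 100), i.e. s = t.
Thus g is injective.
We now compute 89⁻¹ mod 100 explicitly. Euclid's algorithm: 100 = 1·89 + 11, 89 = 8·11 + 1; back-substituting gives 1 = 9·89 − 8·100, so 89⁻¹ ≡ 9 (mod 100).
Since g is injective, we find g⁻¹(70): we need 89x ≡ 70 − 44 ≡ 26 (mod 100). Using 89⁻¹ = 9: x ≡ 9·26 = 234 = 2·100 + 34, so x = 34.
Check: g(34) = 89·34 + 44 = 3070 = 30·100 + 70 ≡ 70 (mod 100).

34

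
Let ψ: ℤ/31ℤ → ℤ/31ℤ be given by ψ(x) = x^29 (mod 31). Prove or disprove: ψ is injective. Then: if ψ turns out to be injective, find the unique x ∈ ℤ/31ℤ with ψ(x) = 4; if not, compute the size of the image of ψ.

8

Since 31 is prime, the nonzero elements of ℤ/31ℤ form a cyclic group of order 30.
As gcd(29, 30) = 1, raising to the 29th power is a bijection on this group: if x_1^29 ≡ x_2^29 then (x_1x_2^{−1})^29 = 1, and the only element of order dividing gcd(29, 30) = 1 is 1, so x_1 = x_2.
With ψ(0) = 0 this makes ψ injective on all of ℤ/31ℤ, hence bijective (finite equal-size domain and codomain). In particular ψ is injective.
Since ψ is injective, we find the preimage of 4. The inverse of x ↦ x^29 on (ℤ/31ℤ)^× is x ↦ x^29, because 29·29 = 841 = 28·30 + 1 ≡ 1 (mod 30) and x^{30} = 1 for x ≠ 0 (Fermat). So ψ⁻¹(4) = 4^29 mod 31.
Repeated squaring mod 31: 4^1 ≡ 4, 4^2 ≡ 4² = 16, 4^4 ≡ 16² = 256 ≡ 8, 4^8 ≡ 8² = 64 ≡ 2, 4^16 ≡ 2² = 4. Since 29 = 16 + 8 + 4 + 1, 4^29 ≡ 4·2·8·4: 4·2 = 8, then 8·8 = 64 ≡ 2, then 2·4 = 8. So 4^29 ≡ 8 (mod 31).
Hence ψ⁻¹(4) = 8.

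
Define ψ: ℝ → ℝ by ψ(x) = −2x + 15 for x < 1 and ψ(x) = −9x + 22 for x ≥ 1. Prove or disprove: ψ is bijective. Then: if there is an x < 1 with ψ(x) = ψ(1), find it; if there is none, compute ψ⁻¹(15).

0

Both pieces are strictly decreasing (slopes −2 and −9), so each is injective on its own interval.
The left piece maps (−∞, 1) onto (13, ∞); the right piece maps [1, ∞) onto (−∞, 13].
Since 13 = 13, the images partition ℝ: ψ is injective and surjective, hence bijective.
Because the two images are disjoint, no x < 1 has ψ(x) = ψ(1), so we compute ψ⁻¹(15): 15 lies in (13, ∞), so solve −2x + 15 = 15: x = (15 − 15)/(−2) = 0.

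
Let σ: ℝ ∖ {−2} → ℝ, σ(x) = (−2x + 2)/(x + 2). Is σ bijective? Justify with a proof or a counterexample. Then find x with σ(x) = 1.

If σ(x) = −2, cross-multiplying gives 1(−2x + 2) = −2(x + 2), which simplifies to 2 = −4 — false.  So −2 has no preimage and σ is not surjective.
Thus σ is not bijective.
Solving σ(x) = 1: cross-multiplying gives −2x + 2 = 1(x + 2), which rearranges to −3x = 0, so x = 0.

0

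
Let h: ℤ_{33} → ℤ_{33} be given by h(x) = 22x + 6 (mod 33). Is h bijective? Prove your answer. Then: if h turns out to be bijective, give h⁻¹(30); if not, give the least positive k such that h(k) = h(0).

We have gcd(22, 33) = 11 > 1. Taking u = 0 and v = 3: h(0) = 6 and h(3) = 22·3 + 6 = 72 ≡ 6 (mod 33).
So h(0) = h(3) while 0 ≠ 3, so h is not injective, hence not bijective.
Since h is not bijective, we find the least positive k with h(k) = h(0): this means 22k ≡ 0 (mod 33), i.e. 33 ∣ 22k. Since gcd(22, 33) = 11, dividing through by 11 this holds exactly when 3 ∣ 2k, and as gcd(2, 3) = 1, exactly when 3 ∣ k.
The smallest positive such k is 3.

3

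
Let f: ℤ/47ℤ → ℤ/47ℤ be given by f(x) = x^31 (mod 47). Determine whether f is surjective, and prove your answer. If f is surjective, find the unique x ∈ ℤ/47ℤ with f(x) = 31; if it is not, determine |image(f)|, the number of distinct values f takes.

Since 47 is prime, the nonzero elements of ℤ/47ℤ form a cyclic group of order 46.
As gcd(31, 46) = 1, raising to the 31st power is a bijection on this group: if x_1^31 ≡ x_2^31 then (x_1x_2^{−1})^31 = 1, and the only element of order dividing gcd(31, 46) = 1 is 1, so x_1 = x_2.
With f(0) = 0 this makes f injective on all of ℤ/47ℤ, hence bijective (finite equal-size domain and codomain). In particular f is surjective.
Since f is surjective, we find the preimage of 31. The inverse of x ↦ x^31 on (ℤ/47ℤ)^× is x ↦ x^3, because 31·3 = 93 = 2·46 + 1 ≡ 1 (mod 46) and x^{46} = 1 for x ≠ 0 (Fermat). So f⁻¹(31) = 31^3 mod 47.
Repeated squaring mod 47: 31^1 ≡ 31, 31^2 ≡ 31² = 961 ≡ 21. Since 3 = 2 + 1, 31^3 ≡ 21·31: 21·31 = 651 ≡ 40. So 31^3 ≡ 40 (mod 47).
Hence f⁻¹(31) = 40.

40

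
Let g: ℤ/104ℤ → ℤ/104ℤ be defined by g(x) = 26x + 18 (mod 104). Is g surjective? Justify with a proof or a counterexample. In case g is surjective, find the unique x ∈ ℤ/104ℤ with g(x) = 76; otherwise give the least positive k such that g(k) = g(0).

4

Recall: surjectivity means every element of the codomain has a preimage under g.
Since gcd(26, 104) = 26, we have 26x ≡ 0 (mod 26) for all x, so g(x) ≡ 18 (mod 26).
But 0 ≢ 18 (mod 26), so 0 ∈ ℤ/104ℤ has no preimage. Therefore g is not surjective.
Since g is not surjective, we find the least positive k with g(k) = g(0): this means 26k ≡ 0 (mod 104), i.e. 104 ∣ 26k. Since gcd(26, 104) = 26, dividing through by 26 this holds exactly when 4 ∣ k.
The smallest positive such k is 4.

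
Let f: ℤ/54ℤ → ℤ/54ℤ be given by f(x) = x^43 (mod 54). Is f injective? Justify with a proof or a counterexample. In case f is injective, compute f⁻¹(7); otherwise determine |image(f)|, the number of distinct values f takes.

38

f(0) = 0^43 = 0.
f(6): Repeated squaring mod 54: 6^1 ≡ 6, 6^2 ≡ 6² = 36, 6^4 ≡ 36² = 1296 ≡ 0, 6^8 ≡ 0² = 0, 6^16 ≡ 0² = 0, 6^32 ≡ 0² = 0. Since 43 = 32 + 8 + 2 + 1, 6^43 ≡ 0·0·36·6: 0·0 = 0, then 0·36 = 0, then 0·6 = 0. So 6^43 ≡ 0 (mod 54).
So f(0) = f(6) = 0 while 0 ≠ 6, hence f is not injective.
Since f is not injective, we determine |image(f)|. Computing x^43 mod 54 for each x (by repeated squaring, reducing mod 54 at every step), the values f(0), f(1), …, f(53) are: 0, 1, 20, 27, 22, 41, 0, 43, 8, 27, 10, 29, 0, 31, 50, 27, 52, 17, 0, 19, 38, 27, 40, 5, 0, 7, 26, 27, 28, 47, 0, 49, 14, 27, 16, 35, 0, 37, 2, 27, 4, 23, 0, 25, 44, 27, 46, 11, 0, 13, 32, 27, 34, 53.
The distinct values are {0, 1, 2, 4, 5, 7, 8, 10, 11, 13, 14, 16, 17, 19, 20, 22, 23, 25, 26, 27, 28, 29, 31, 32, 34, 35, 37, 38, 40, 41, 43, 44, 46, 47, 49, 50, 52, 53}; there are 38 of them.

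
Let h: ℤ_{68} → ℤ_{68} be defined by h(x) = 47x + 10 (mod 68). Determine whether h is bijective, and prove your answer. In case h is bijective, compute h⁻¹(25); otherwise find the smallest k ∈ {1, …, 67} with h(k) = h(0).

By definition, h is injective when h(a) = h(b) forces a = b.
Suppose h(a) = h(b) in ℤ_{68}. Then 47a + 10 ≡ 47b + 10 (mod 68), so 47(a − b) ≡ 0 (mod 68).
Since gcd(47, 68) = 1, 47 is invertible modulo 68, so a − b ≡ 0 (mod 68), i.e. a = b.
We now compute 47⁻¹ mod 68 explicitly. Euclid's algorithm: 68 = 1·47 + 21, 47 = 2·21 + 5, 21 = 4·5 + 1; back-substituting gives 1 = 55·47 − 38·68, so 47⁻¹ ≡ 55 (mod 68).
For any y ∈ ℤ_{68}, x = 55(y − 10) mod 68 satisfies h(x) = 47·55(y − 10) + 10 ≡ y (since 47·55 ≡ 1 mod 68). So every y has a preimage.
Thus h is bijective.
Since h is bijective, we find h⁻¹(25): we need 47x ≡ 25 − 10 ≡ 15 (mod 68). Using 47⁻¹ = 55: x ≡ 55·15 = 825 = 12·68 + 9, so x = 9.
Check: h(9) = 47·9 + 10 = 433 = 6·68 + 25 ≡ 25 (mod 68).

9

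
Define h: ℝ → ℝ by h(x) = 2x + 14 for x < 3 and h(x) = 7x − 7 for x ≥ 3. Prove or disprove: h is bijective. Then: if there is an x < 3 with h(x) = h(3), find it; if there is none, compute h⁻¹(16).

Both pieces are strictly increasing (slopes 2 and 7), so each is injective on its own interval.
The left piece maps (−∞, 3) onto (−∞, 20); the right piece maps [3, ∞) onto [14, ∞).
These images overlap. In particular h(3) = 14 (right piece), and solving 2x + 14 = 14 on the left piece gives x = 0 < 3.
So h(0) = h(3) with 0 ≠ 3, and h is not injective, hence not bijective. This x = 0 is the requested value below 3.

0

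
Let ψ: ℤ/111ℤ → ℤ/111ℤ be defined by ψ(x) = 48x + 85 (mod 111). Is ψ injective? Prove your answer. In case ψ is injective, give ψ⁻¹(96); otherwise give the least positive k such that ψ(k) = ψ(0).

We have gcd(48, 111) = 3 > 1. Taking u = 0 and v = 37: ψ(0) = 85 and ψ(37) = 48·37 + 85 = 1861 ≡ 85 (mod 111).
So ψ(0) = ψ(37) while 0 ≠ 37, therefore ψ is not injective.
Since ψ is not injective, we find the least positive k with ψ(k) = ψ(0): this means 48k ≡ 0 (mod 111), i.e. 111 ∣ 48k. Since gcd(48, 111) = 3, dividing through by 3 this holds exactly when 37 ∣ 16k, and as gcd(16, 37) = 1, exactly when 37 ∣ k.
The smallest positive such k is 37.

37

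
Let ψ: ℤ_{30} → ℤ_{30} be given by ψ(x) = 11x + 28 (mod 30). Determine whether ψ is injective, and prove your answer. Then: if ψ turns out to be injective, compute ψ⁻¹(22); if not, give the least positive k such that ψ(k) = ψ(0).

Recall: injectivity means: for all s, t in the domain, ψ(s) = ψ(t) implies s = t.
If ψ(s) = ψ(t), then 11s ≡ 11t (mod 30). Because gcd(11, 30) = 1, we may cancel 11 to get s ≡ t (mod 30).
So ψ is injective.
We now compute 11⁻¹ mod 30 explicitly. Euclid's algorithm: 30 = 2·11 + 8, 11 = 1·8 + 3, 8 = 2·3 + 2, 3 = 1·2 + 1; back-substituting gives 1 = 11·11 − 4·30, so 11⁻¹ ≡ 11 (mod 30).
Since ψ is injective, we compute ψ⁻¹(22): solve 11x + 28 ≡ 22 (mod 30), i.e. 11x ≡ 24 (mod 30).
Multiplying by 11⁻¹ = 11 gives x ≡ 11·24 = 264 = 8·30 + 24 ≡ 24 (mod 30).
Check: ψ(24) = 11·24 + 28 = 292 = 9·30 + 22 ≡ 22 (mod 30).

24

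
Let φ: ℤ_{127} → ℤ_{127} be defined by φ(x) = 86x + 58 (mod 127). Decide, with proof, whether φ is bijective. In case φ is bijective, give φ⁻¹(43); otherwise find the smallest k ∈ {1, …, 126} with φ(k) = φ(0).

By definition, φ is injective when φ(u) = φ(v) forces u = v.
If φ(u) = φ(v), then 86u ≡ 86v (mod 127). Because gcd(86, 127) = 1, we may cancel 86 to get u ≡ v (mod 127).
We now compute 86⁻¹ mod 127 explicitly. Euclid's algorithm: 127 = 1·86 + 41, 86 = 2·41 + 4, 41 = 10·4 + 1; back-substituting gives 1 = 96·86 − 65·127, so 86⁻¹ ≡ 96 (mod 127).
Then y ↦ 96(y − 58) is a two-sided inverse to φ, so every y ∈ ℤ_{127} has a preimage.
Hence φ is bijective.
Since φ is bijective, we compute φ⁻¹(43): solve 86x + 58 ≡ 43 (mod 127), i.e. 86x ≡ 112 (mod 127).
Multiplying by 86⁻¹ = 96 gives x ≡ 96·112 = 10752 = 84·127 + 84 ≡ 84 (mod 127).
Check: φ(84) = 86·84 + 58 = 7282 = 57·127 + 43 ≡ 43 (mod 127).

84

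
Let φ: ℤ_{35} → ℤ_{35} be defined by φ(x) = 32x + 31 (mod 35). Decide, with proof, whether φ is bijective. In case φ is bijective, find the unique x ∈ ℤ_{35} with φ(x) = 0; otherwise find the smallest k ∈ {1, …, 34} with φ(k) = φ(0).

By definition, injectivity means: for all a, b in the domain, φ(a) = φ(b) implies a = b.
Suppose φ(a) = φ(b) in ℤ_{35}. Then 32a + 31 ≡ 32b + 31 (mod 35), thus 32(a − b) ≡ 0 (mod 35).
Since gcd(32, 35) = 1, 32 is invertible modulo 35, thus a − b ≡ 0 (mod 35), i.e. a = b.
We now compute 32⁻¹ mod 35 explicitly. Euclid's algorithm: 35 = 1·32 + 3, 32 = 10·3 + 2, 3 = 1·2 + 1; back-substituting gives 1 = 23·32 − 21·35, so 32⁻¹ ≡ 23 (mod 35).
Then y ↦ 23(y − 31) is a two-sided inverse to φ, so every y ∈ ℤ_{35} has a preimage.
So φ is bijective.
Since φ is bijective, we find φ⁻¹(0): we need 32x ≡ 0 − 31 ≡ 4 (mod 35). Using 32⁻¹ = 23: x ≡ 23·4 = 92 = 2·35 + 22, so x = 22.
Check: φ(22) = 32·22 + 31 = 735 = 21·35 + 0 ≡ 0 (mod 35).

22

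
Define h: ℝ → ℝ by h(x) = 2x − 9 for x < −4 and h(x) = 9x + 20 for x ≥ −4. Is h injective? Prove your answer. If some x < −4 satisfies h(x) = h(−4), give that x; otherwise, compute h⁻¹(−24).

Both pieces are strictly increasing (slopes 2 and 9), so each is injective on its own interval.
The left piece maps (−∞, −4) onto (−∞, −17); the right piece maps [−4, ∞) onto [−16, ∞).
These images are disjoint, so no value is attained by both pieces. So h is injective.
Because the two images are disjoint, no x < −4 has h(x) = h(−4), so we compute h⁻¹(−24): −24 lies in (−∞, −17), so solve 2x − 9 = −24: x = (−24 + 9)/2 = −15/2.

-15/2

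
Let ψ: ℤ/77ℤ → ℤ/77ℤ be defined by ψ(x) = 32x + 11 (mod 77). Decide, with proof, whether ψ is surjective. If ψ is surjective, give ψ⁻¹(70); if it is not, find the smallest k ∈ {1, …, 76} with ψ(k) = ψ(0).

Since gcd(32, 77) = 1, 32 is invertible modulo 77. Euclid's algorithm: 77 = 2·32 + 13, 32 = 2·13 + 6, 13 = 2·6 + 1; back-substituting gives 1 = 65·32 − 27·77, so 32⁻¹ ≡ 65 (mod 77).
Then y ↦ 65(y − 11) is a two-sided inverse to ψ, so every y ∈ ℤ/77ℤ has a preimage.
So ψ is surjective.
Since ψ is surjective, we find ψ⁻¹(70): we need 32x ≡ 70 − 11 ≡ 59 (mod 77). Using 32⁻¹ = 65: x ≡ 65·59 = 3835 = 49·77 + 62, so x = 62.
Check: ψ(62) = 32·62 + 11 = 1995 = 25·77 + 70 ≡ 70 (mod 77).

62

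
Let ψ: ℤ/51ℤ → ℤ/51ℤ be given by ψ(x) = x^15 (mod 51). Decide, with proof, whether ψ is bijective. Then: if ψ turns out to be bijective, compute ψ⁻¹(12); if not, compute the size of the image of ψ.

Computing x^15 mod 51 for each x (by repeated squaring, reducing mod 51 at every step), the values ψ(0), ψ(1), …, ψ(50) are: 0, 1, 26, 6, 13, 41, 3, 22, 32, 36, 46, 14, 27, 4, 11, 42, 16, 17, 18, 43, 23, 30, 7, 20, 39, 49, 2, 12, 31, 44, 21, 28, 8, 33, 34, 35, 9, 40, 47, 24, 37, 5, 15, 19, 29, 48, 10, 38, 45, 25, 50.
Every element of ℤ/51ℤ appears exactly once in this list, so ψ is a bijection, and in particular bijective.
Since ψ is bijective, we read off the preimage of 12 from the same table: ψ(27) = 12, so ψ⁻¹(12) = 27.

27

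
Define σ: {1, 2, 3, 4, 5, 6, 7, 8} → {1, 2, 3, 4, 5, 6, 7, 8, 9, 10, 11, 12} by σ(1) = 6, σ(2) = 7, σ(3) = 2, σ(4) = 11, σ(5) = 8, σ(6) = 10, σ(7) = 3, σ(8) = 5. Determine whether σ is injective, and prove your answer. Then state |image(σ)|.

The values σ(1), …, σ(8) are 6, 7, 2, 11, 8, 10, 3, 5 — all distinct.
So σ(u) = σ(v) only when u = v, and σ is injective.
The image of σ is {2, 3, 5, 6, 7, 8, 10, 11}, which has 8 elements.

8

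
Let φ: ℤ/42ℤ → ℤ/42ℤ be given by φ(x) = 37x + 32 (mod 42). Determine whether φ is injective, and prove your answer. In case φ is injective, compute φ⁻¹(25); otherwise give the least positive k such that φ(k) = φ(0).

Recall: injectivity means: for all a, b in the domain, φ(a) = φ(b) implies a = b.
Suppose φ(a) = φ(b) in ℤ/42ℤ. Then 37a + 32 ≡ 37b + 32 (mod 42), therefore 37(a − b) ≡ 0 (mod 42).
Since gcd(37, 42) = 1, 37 is invertible modulo 42, hence a − b ≡ 0 (mod 42), i.e. a = b.
Hence φ is injective.
We now compute 37⁻¹ mod 42 explicitly. Euclid's algorithm: 42 = 1·37 + 5, 37 = 7·5 + 2, 5 = 2·2 + 1; back-substituting gives 1 = 25·37 − 22·42, so 37⁻¹ ≡ 25 (mod 42).
Since φ is injective, we compute φ⁻¹(25): solve 37x + 32 ≡ 25 (mod 42), i.e. 37x ≡ 35 (mod 42).
Multiplying by 37⁻¹ = 25 gives x ≡ 25·35 = 875 = 20·42 + 35 ≡ 35 (mod 42).
Check: φ(35) = 37·35 + 32 = 1327 = 31·42 + 25 ≡ 25 (mod 42).

35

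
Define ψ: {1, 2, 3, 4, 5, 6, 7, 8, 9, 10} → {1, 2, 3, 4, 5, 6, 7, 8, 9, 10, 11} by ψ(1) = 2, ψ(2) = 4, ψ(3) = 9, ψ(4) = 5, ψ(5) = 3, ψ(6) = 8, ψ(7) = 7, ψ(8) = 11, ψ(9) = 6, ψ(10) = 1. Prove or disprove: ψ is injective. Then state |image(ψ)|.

The values ψ(1), …, ψ(10) are 2, 4, 9, 5, 3, 8, 7, 11, 6, 1 — all distinct.
So ψ(s) = ψ(t) only when s = t, and ψ is injective.
The image of ψ is {1, 2, 3, 4, 5, 6, 7, 8, 9, 11}, which has 10 elements.

10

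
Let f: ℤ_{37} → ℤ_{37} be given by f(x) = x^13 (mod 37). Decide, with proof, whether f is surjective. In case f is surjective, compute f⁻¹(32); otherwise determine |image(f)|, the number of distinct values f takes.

18

Since 37 is prime, the nonzero elements of ℤ_{37} form a cyclic group of order 36.
As gcd(13, 36) = 1, raising to the 13th power is a bijection on this group: if x_1^13 ≡ x_2^13 then (x_1x_2^{−1})^13 = 1, and the only element of order dividing gcd(13, 36) = 1 is 1, so x_1 = x_2.
With f(0) = 0 this makes f injective on all of ℤ_{37}, hence bijective (finite equal-size domain and codomain). In particular f is surjective.
Since f is surjective, we find the preimage of 32. The inverse of x ↦ x^13 on (ℤ_{37})^× is x ↦ x^25, because 13·25 = 325 = 9·36 + 1 ≡ 1 (mod 36) and x^{36} = 1 for x ≠ 0 (Fermat). So f⁻¹(32) = 32^25 mod 37.
Repeated squaring mod 37: 32^1 ≡ 32, 32^2 ≡ 32² = 1024 ≡ 25, 32^4 ≡ 25² = 625 ≡ 33, 32^8 ≡ 33² = 1089 ≡ 16, 32^16 ≡ 16² = 256 ≡ 34. Since 25 = 16 + 8 + 1, 32^25 ≡ 34·16·32: 34·16 = 544 ≡ 26, then 26·32 = 832 ≡ 18. So 32^25 ≡ 18 (mod 37).
Hence f⁻¹(32) = 18.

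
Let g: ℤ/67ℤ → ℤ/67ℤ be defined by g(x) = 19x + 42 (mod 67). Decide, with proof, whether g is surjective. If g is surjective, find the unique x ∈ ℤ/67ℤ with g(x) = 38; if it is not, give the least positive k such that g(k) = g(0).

Since gcd(19, 67) = 1, 19 is invertible modulo 67. Euclid's algorithm: 67 = 3·19 + 10, 19 = 1·10 + 9, 10 = 1·9 + 1; back-substituting gives 1 = 60·19 − 17·67, so 19⁻¹ ≡ 60 (mod 67).
Then y ↦ 60(y − 42) is a two-sided inverse to g, so every y ∈ ℤ/67ℤ has a preimage.
Hence g is surjective.
Since g is surjective, we compute g⁻¹(38): solve 19x + 42 ≡ 38 (mod 67), i.e. 19x ≡ 63 (mod 67).
Multiplying by 19⁻¹ = 60 gives x ≡ 60·63 = 3780 = 56·67 + 28 ≡ 28 (mod 67).
Check: g(28) = 19·28 + 42 = 574 = 8·67 + 38 ≡ 38 (mod 67).

28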